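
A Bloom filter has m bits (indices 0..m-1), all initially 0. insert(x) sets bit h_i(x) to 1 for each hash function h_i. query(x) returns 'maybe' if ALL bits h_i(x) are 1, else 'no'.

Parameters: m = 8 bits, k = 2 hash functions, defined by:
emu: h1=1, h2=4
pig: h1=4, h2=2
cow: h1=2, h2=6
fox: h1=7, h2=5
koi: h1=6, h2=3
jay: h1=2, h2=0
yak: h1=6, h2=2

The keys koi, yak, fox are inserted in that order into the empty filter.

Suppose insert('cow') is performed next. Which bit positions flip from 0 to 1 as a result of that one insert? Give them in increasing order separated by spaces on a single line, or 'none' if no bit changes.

Answer: none

Derivation:
Start: bits=00000000
After insert 'koi': sets bits 3 6 -> bits=00010010
After insert 'yak': sets bits 2 6 -> bits=00110010
After insert 'fox': sets bits 5 7 -> bits=00110111
insert 'cow' would touch bits 2 6; currently bit2=1, bit6=1
Bits that are 0 among those (would change 0->1): none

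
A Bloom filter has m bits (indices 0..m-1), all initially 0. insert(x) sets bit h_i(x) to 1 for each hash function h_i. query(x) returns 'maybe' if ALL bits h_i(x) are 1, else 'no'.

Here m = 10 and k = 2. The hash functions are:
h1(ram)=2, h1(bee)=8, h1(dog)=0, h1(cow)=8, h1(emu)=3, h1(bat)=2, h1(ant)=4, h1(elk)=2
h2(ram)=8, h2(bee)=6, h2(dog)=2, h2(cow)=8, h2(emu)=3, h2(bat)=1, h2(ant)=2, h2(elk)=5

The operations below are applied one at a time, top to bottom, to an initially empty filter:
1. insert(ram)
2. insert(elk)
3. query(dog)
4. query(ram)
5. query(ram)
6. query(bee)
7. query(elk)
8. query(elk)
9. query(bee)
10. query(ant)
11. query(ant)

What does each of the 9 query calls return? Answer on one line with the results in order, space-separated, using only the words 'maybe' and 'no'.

Answer: no maybe maybe no maybe maybe no no no

Derivation:
Start: bits=0000000000
Op 1: insert ram -> sets bits 2 8 -> bits=0010000010
Op 2: insert elk -> sets bits 2 5 -> bits=0010010010
Op 3: query dog -> checks bit0=0, bit2=1 (has a 0) -> no
Op 4: query ram -> checks bit2=1, bit8=1 (all 1) -> maybe
Op 5: query ram -> checks bit2=1, bit8=1 (all 1) -> maybe
Op 6: query bee -> checks bit6=0, bit8=1 (has a 0) -> no
Op 7: query elk -> checks bit2=1, bit5=1 (all 1) -> maybe
Op 8: query elk -> checks bit2=1, bit5=1 (all 1) -> maybe
Op 9: query bee -> checks bit6=0, bit8=1 (has a 0) -> no
Op 10: query ant -> checks bit2=1, bit4=0 (has a 0) -> no
Op 11: query ant -> checks bit2=1, bit4=0 (has a 0) -> no
Query results in order: no maybe maybe no maybe maybe no no no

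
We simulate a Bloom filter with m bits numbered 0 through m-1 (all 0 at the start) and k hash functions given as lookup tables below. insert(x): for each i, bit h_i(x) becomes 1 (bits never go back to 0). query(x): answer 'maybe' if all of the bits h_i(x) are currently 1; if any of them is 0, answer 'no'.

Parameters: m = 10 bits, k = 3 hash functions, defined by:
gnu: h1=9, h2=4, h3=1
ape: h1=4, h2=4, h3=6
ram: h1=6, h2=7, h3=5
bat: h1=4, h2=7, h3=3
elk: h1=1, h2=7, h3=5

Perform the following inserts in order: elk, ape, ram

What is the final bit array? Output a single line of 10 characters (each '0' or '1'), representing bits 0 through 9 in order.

Answer: 0100111100

Derivation:
Start: bits=0000000000
After insert 'elk': sets bits 1 5 7 -> bits=0100010100
After insert 'ape': sets bits 4 6 -> bits=0100111100
After insert 'ram': sets bits 5 6 7 -> bits=0100111100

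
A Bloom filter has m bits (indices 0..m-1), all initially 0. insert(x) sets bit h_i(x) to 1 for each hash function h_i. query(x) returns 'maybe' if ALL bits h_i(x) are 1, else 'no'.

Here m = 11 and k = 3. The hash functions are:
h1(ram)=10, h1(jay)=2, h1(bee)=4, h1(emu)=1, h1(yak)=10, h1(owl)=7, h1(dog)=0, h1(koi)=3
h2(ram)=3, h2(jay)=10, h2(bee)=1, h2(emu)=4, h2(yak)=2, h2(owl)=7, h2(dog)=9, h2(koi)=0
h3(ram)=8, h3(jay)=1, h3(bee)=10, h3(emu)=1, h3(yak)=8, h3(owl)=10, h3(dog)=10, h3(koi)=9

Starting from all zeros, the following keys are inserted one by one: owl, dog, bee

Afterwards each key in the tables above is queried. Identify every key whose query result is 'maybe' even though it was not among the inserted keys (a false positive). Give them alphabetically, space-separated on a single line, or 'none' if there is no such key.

Answer: emu

Derivation:
Start: bits=00000000000
After insert 'owl': sets bits 7 10 -> bits=00000001001
After insert 'dog': sets bits 0 9 10 -> bits=10000001011
After insert 'bee': sets bits 1 4 10 -> bits=11001001011
Not inserted: emu jay koi ram yak — query each against bits=11001001011:
query emu: checks bit1=1, bit4=1 (all 1) -> maybe => FALSE POSITIVE
query jay: checks bit1=1, bit2=0, bit10=1 (has a 0) -> no => not a false positive
query koi: checks bit0=1, bit3=0, bit9=1 (has a 0) -> no => not a false positive
query ram: checks bit3=0, bit8=0, bit10=1 (has a 0) -> no => not a false positive
query yak: checks bit2=0, bit8=0, bit10=1 (has a 0) -> no => not a false positive
False positives (alphabetical): emu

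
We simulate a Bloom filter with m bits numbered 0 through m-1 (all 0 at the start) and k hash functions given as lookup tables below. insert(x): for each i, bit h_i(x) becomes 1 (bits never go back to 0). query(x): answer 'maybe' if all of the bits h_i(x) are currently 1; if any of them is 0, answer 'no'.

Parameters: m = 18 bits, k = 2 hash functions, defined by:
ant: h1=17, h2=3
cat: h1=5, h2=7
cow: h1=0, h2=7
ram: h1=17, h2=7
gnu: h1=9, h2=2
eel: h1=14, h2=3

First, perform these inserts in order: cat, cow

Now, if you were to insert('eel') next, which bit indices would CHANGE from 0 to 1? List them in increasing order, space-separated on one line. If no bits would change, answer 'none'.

Start: bits=000000000000000000
After insert 'cat': sets bits 5 7 -> bits=000001010000000000
After insert 'cow': sets bits 0 7 -> bits=100001010000000000
insert 'eel' would touch bits 3 14; currently bit3=0, bit14=0
Bits that are 0 among those (would change 0->1): 3 14

Answer: 3 14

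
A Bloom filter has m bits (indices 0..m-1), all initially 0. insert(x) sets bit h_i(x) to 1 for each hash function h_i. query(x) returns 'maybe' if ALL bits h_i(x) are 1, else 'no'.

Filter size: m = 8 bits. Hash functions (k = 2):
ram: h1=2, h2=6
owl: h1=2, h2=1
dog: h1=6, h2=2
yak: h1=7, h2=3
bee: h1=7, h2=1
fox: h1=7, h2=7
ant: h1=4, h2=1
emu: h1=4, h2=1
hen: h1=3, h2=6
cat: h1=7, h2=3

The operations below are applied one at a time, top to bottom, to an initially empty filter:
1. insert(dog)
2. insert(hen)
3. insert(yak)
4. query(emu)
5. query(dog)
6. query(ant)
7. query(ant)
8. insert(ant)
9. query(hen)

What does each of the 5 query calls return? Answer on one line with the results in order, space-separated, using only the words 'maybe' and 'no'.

Answer: no maybe no no maybe

Derivation:
Start: bits=00000000
Op 1: insert dog -> sets bits 2 6 -> bits=00100010
Op 2: insert hen -> sets bits 3 6 -> bits=00110010
Op 3: insert yak -> sets bits 3 7 -> bits=00110011
Op 4: query emu -> checks bit1=0, bit4=0 (has a 0) -> no
Op 5: query dog -> checks bit2=1, bit6=1 (all 1) -> maybe
Op 6: query ant -> checks bit1=0, bit4=0 (has a 0) -> no
Op 7: query ant -> checks bit1=0, bit4=0 (has a 0) -> no
Op 8: insert ant -> sets bits 1 4 -> bits=01111011
Op 9: query hen -> checks bit3=1, bit6=1 (all 1) -> maybe
Query results in order: no maybe no no maybe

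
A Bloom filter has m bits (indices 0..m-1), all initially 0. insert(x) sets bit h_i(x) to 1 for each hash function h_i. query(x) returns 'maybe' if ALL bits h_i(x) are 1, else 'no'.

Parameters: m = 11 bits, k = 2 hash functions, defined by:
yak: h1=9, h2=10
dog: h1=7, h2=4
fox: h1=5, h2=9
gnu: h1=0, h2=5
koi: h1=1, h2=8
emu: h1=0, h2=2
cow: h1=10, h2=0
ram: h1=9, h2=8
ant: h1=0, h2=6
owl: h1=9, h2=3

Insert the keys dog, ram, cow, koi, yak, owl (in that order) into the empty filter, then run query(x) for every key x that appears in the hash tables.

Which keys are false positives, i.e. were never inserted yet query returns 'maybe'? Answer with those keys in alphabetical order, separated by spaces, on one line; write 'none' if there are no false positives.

Answer: none

Derivation:
Start: bits=00000000000
After insert 'dog': sets bits 4 7 -> bits=00001001000
After insert 'ram': sets bits 8 9 -> bits=00001001110
After insert 'cow': sets bits 0 10 -> bits=10001001111
After insert 'koi': sets bits 1 8 -> bits=11001001111
After insert 'yak': sets bits 9 10 -> bits=11001001111
After insert 'owl': sets bits 3 9 -> bits=11011001111
Not inserted: ant emu fox gnu — query each against bits=11011001111:
query ant: checks bit0=1, bit6=0 (has a 0) -> no => not a false positive
query emu: checks bit0=1, bit2=0 (has a 0) -> no => not a false positive
query fox: checks bit5=0, bit9=1 (has a 0) -> no => not a false positive
query gnu: checks bit0=1, bit5=0 (has a 0) -> no => not a false positive
False positives (alphabetical): none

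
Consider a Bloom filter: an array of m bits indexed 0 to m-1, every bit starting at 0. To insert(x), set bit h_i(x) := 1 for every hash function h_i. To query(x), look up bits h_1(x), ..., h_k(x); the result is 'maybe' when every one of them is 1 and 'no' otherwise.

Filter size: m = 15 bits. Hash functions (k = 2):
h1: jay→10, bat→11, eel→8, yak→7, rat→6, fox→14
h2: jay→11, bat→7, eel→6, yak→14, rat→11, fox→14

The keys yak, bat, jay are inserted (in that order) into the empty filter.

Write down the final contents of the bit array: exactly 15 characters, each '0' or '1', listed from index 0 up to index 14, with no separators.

Answer: 000000010011001

Derivation:
Start: bits=000000000000000
After insert 'yak': sets bits 7 14 -> bits=000000010000001
After insert 'bat': sets bits 7 11 -> bits=000000010001001
After insert 'jay': sets bits 10 11 -> bits=000000010011001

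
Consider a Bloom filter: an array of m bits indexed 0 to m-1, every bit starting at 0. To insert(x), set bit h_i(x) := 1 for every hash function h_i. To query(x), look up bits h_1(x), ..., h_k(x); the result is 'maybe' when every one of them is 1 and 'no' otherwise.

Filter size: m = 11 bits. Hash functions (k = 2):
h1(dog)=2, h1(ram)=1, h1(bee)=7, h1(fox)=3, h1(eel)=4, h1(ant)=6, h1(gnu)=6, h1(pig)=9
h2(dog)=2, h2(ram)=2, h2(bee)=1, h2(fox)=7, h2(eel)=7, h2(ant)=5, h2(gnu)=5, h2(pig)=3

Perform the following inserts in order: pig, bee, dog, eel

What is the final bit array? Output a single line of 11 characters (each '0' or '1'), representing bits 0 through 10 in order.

Start: bits=00000000000
After insert 'pig': sets bits 3 9 -> bits=00010000010
After insert 'bee': sets bits 1 7 -> bits=01010001010
After insert 'dog': sets bits 2 -> bits=01110001010
After insert 'eel': sets bits 4 7 -> bits=01111001010

Answer: 01111001010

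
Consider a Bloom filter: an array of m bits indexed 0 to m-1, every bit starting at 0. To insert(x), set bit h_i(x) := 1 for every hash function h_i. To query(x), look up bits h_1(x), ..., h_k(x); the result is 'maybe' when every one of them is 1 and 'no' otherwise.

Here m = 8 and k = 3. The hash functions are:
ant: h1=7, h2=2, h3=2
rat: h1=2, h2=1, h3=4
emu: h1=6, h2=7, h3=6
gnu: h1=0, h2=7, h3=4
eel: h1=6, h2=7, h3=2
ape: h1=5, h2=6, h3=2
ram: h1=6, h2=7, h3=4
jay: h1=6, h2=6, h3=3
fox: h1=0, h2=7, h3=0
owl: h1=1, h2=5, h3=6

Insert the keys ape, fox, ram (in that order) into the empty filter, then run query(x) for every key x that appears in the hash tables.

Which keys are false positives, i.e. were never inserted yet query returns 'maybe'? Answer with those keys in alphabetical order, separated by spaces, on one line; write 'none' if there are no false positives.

Start: bits=00000000
After insert 'ape': sets bits 2 5 6 -> bits=00100110
After insert 'fox': sets bits 0 7 -> bits=10100111
After insert 'ram': sets bits 4 6 7 -> bits=10101111
Not inserted: ant eel emu gnu jay owl rat — query each against bits=10101111:
query ant: checks bit2=1, bit7=1 (all 1) -> maybe => FALSE POSITIVE
query eel: checks bit2=1, bit6=1, bit7=1 (all 1) -> maybe => FALSE POSITIVE
query emu: checks bit6=1, bit7=1 (all 1) -> maybe => FALSE POSITIVE
query gnu: checks bit0=1, bit4=1, bit7=1 (all 1) -> maybe => FALSE POSITIVE
query jay: checks bit3=0, bit6=1 (has a 0) -> no => not a false positive
query owl: checks bit1=0, bit5=1, bit6=1 (has a 0) -> no => not a false positive
query rat: checks bit1=0, bit2=1, bit4=1 (has a 0) -> no => not a false positive
False positives (alphabetical): ant eel emu gnu

Answer: ant eel emu gnu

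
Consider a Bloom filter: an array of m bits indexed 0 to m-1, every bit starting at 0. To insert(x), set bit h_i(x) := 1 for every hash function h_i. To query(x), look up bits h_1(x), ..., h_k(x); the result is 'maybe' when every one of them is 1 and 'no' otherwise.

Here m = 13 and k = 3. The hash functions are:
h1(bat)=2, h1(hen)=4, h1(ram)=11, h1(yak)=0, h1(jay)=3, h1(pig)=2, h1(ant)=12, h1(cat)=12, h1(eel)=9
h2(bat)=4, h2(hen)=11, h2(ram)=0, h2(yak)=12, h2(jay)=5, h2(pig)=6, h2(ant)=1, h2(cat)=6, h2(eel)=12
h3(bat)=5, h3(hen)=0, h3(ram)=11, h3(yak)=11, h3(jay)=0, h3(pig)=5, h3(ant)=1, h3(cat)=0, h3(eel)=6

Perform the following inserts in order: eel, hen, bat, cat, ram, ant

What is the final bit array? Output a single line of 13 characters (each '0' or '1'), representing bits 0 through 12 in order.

Answer: 1110111001011

Derivation:
Start: bits=0000000000000
After insert 'eel': sets bits 6 9 12 -> bits=0000001001001
After insert 'hen': sets bits 0 4 11 -> bits=1000101001011
After insert 'bat': sets bits 2 4 5 -> bits=1010111001011
After insert 'cat': sets bits 0 6 12 -> bits=1010111001011
After insert 'ram': sets bits 0 11 -> bits=1010111001011
After insert 'ant': sets bits 1 12 -> bits=1110111001011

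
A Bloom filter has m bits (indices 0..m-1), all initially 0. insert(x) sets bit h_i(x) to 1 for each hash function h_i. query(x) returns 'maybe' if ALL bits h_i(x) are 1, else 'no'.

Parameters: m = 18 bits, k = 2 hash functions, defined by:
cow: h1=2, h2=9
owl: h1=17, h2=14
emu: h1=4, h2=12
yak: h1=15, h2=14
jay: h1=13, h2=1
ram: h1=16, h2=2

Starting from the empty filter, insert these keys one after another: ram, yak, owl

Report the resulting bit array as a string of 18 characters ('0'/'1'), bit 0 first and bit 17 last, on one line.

Answer: 001000000000001111

Derivation:
Start: bits=000000000000000000
After insert 'ram': sets bits 2 16 -> bits=001000000000000010
After insert 'yak': sets bits 14 15 -> bits=001000000000001110
After insert 'owl': sets bits 14 17 -> bits=001000000000001111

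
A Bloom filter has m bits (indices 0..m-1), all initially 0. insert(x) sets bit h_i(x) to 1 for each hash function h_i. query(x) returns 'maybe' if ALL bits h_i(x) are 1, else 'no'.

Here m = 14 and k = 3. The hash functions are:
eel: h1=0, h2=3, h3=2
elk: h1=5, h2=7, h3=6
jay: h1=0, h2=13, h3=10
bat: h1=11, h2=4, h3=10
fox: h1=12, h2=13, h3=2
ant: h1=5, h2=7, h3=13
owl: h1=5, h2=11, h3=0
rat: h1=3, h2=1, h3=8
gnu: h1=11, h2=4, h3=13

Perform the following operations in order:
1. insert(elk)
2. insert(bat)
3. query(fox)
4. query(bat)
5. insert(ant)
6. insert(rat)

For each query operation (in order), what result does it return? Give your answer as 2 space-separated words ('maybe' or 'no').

Answer: no maybe

Derivation:
Start: bits=00000000000000
Op 1: insert elk -> sets bits 5 6 7 -> bits=00000111000000
Op 2: insert bat -> sets bits 4 10 11 -> bits=00001111001100
Op 3: query fox -> checks bit2=0, bit12=0, bit13=0 (has a 0) -> no
Op 4: query bat -> checks bit4=1, bit10=1, bit11=1 (all 1) -> maybe
Op 5: insert ant -> sets bits 5 7 13 -> bits=00001111001101
Op 6: insert rat -> sets bits 1 3 8 -> bits=01011111101101
Query results in order: no maybe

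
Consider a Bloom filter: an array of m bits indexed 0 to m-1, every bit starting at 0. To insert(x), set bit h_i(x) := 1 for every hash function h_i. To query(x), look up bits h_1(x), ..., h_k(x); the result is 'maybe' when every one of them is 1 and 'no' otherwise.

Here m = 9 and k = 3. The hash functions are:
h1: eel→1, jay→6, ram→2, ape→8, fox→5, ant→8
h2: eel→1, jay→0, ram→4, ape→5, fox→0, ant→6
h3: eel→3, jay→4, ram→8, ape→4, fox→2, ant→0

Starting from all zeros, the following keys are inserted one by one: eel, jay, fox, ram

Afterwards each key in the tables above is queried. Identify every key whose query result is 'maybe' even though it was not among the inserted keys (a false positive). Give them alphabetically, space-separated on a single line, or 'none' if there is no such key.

Start: bits=000000000
After insert 'eel': sets bits 1 3 -> bits=010100000
After insert 'jay': sets bits 0 4 6 -> bits=110110100
After insert 'fox': sets bits 0 2 5 -> bits=111111100
After insert 'ram': sets bits 2 4 8 -> bits=111111101
Not inserted: ant ape — query each against bits=111111101:
query ant: checks bit0=1, bit6=1, bit8=1 (all 1) -> maybe => FALSE POSITIVE
query ape: checks bit4=1, bit5=1, bit8=1 (all 1) -> maybe => FALSE POSITIVE
False positives (alphabetical): ant ape

Answer: ant ape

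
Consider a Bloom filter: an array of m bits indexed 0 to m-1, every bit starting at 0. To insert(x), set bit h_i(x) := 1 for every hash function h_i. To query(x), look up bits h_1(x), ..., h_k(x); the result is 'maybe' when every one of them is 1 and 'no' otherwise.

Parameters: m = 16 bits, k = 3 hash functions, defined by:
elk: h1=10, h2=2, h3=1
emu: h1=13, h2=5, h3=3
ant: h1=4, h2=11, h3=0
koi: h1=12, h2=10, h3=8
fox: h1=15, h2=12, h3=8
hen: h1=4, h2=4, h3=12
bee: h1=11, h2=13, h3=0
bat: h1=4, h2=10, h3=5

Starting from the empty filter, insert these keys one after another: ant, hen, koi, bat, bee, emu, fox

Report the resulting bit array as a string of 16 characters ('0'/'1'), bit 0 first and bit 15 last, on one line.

Answer: 1001110010111101

Derivation:
Start: bits=0000000000000000
After insert 'ant': sets bits 0 4 11 -> bits=1000100000010000
After insert 'hen': sets bits 4 12 -> bits=1000100000011000
After insert 'koi': sets bits 8 10 12 -> bits=1000100010111000
After insert 'bat': sets bits 4 5 10 -> bits=1000110010111000
After insert 'bee': sets bits 0 11 13 -> bits=1000110010111100
After insert 'emu': sets bits 3 5 13 -> bits=1001110010111100
After insert 'fox': sets bits 8 12 15 -> bits=1001110010111101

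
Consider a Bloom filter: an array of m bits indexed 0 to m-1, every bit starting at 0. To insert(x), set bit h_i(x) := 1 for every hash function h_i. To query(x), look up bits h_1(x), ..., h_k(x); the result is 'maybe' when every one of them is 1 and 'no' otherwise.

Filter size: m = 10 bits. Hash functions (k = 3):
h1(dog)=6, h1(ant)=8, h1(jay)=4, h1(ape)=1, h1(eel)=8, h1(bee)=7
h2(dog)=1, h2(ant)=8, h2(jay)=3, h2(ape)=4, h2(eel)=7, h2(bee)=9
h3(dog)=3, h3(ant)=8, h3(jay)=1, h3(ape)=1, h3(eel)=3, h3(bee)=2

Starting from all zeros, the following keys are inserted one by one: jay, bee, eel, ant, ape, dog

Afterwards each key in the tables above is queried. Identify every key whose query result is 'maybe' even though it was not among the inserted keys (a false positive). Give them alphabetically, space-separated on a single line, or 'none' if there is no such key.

Start: bits=0000000000
After insert 'jay': sets bits 1 3 4 -> bits=0101100000
After insert 'bee': sets bits 2 7 9 -> bits=0111100101
After insert 'eel': sets bits 3 7 8 -> bits=0111100111
After insert 'ant': sets bits 8 -> bits=0111100111
After insert 'ape': sets bits 1 4 -> bits=0111100111
After insert 'dog': sets bits 1 3 6 -> bits=0111101111
Not inserted: (none) — query each against bits=0111101111:
False positives (alphabetical): none

Answer: none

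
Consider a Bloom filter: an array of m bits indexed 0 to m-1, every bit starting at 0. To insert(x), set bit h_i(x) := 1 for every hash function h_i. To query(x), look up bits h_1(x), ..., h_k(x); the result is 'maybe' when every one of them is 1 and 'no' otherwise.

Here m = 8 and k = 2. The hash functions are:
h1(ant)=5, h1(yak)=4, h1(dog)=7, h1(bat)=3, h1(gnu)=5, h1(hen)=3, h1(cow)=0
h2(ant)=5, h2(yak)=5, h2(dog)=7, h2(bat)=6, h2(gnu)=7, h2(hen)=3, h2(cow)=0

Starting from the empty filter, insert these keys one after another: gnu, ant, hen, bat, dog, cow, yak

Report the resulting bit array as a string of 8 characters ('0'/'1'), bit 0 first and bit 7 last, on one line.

Answer: 10011111

Derivation:
Start: bits=00000000
After insert 'gnu': sets bits 5 7 -> bits=00000101
After insert 'ant': sets bits 5 -> bits=00000101
After insert 'hen': sets bits 3 -> bits=00010101
After insert 'bat': sets bits 3 6 -> bits=00010111
After insert 'dog': sets bits 7 -> bits=00010111
After insert 'cow': sets bits 0 -> bits=10010111
After insert 'yak': sets bits 4 5 -> bits=10011111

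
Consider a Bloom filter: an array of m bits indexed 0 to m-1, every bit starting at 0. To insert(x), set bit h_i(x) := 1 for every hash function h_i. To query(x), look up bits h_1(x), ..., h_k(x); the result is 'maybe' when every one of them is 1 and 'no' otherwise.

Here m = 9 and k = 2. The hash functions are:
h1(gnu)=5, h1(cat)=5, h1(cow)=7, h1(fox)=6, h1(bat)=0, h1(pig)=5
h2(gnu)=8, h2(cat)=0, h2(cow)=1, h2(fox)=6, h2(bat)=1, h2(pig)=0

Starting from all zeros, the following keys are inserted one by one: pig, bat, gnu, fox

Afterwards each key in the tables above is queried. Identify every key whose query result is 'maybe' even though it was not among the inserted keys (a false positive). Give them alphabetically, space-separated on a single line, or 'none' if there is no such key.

Answer: cat

Derivation:
Start: bits=000000000
After insert 'pig': sets bits 0 5 -> bits=100001000
After insert 'bat': sets bits 0 1 -> bits=110001000
After insert 'gnu': sets bits 5 8 -> bits=110001001
After insert 'fox': sets bits 6 -> bits=110001101
Not inserted: cat cow — query each against bits=110001101:
query cat: checks bit0=1, bit5=1 (all 1) -> maybe => FALSE POSITIVE
query cow: checks bit1=1, bit7=0 (has a 0) -> no => not a false positive
False positives (alphabetical): cat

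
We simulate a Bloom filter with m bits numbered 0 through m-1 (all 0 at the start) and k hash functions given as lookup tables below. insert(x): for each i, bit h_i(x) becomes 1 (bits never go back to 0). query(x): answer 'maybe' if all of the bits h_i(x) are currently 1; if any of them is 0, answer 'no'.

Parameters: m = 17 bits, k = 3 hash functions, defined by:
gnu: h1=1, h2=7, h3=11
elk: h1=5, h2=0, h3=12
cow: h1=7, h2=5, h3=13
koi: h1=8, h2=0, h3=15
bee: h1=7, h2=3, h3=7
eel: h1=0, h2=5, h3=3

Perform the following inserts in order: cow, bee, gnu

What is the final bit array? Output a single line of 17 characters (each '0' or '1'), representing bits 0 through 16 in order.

Start: bits=00000000000000000
After insert 'cow': sets bits 5 7 13 -> bits=00000101000001000
After insert 'bee': sets bits 3 7 -> bits=00010101000001000
After insert 'gnu': sets bits 1 7 11 -> bits=01010101000101000

Answer: 01010101000101000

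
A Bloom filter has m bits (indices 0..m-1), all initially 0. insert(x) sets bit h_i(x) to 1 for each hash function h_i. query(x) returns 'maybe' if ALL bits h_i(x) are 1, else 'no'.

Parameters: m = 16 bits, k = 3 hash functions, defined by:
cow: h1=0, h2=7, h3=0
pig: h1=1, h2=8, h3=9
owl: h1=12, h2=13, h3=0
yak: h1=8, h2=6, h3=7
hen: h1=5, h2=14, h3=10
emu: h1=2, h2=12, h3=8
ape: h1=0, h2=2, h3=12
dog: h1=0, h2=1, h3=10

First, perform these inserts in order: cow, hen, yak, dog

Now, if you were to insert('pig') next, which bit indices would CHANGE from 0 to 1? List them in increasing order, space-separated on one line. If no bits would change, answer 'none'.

Answer: 9

Derivation:
Start: bits=0000000000000000
After insert 'cow': sets bits 0 7 -> bits=1000000100000000
After insert 'hen': sets bits 5 10 14 -> bits=1000010100100010
After insert 'yak': sets bits 6 7 8 -> bits=1000011110100010
After insert 'dog': sets bits 0 1 10 -> bits=1100011110100010
insert 'pig' would touch bits 1 8 9; currently bit1=1, bit8=1, bit9=0
Bits that are 0 among those (would change 0->1): 9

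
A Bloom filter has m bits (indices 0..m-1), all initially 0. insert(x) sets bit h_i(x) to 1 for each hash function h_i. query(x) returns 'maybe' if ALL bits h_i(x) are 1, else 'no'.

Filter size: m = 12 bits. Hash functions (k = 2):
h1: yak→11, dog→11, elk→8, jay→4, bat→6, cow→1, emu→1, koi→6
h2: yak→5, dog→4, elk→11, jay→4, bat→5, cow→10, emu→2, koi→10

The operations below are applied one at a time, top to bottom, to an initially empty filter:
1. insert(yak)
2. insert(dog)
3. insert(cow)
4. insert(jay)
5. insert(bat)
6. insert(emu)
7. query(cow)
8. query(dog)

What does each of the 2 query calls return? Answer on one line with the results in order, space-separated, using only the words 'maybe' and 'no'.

Start: bits=000000000000
Op 1: insert yak -> sets bits 5 11 -> bits=000001000001
Op 2: insert dog -> sets bits 4 11 -> bits=000011000001
Op 3: insert cow -> sets bits 1 10 -> bits=010011000011
Op 4: insert jay -> sets bits 4 -> bits=010011000011
Op 5: insert bat -> sets bits 5 6 -> bits=010011100011
Op 6: insert emu -> sets bits 1 2 -> bits=011011100011
Op 7: query cow -> checks bit1=1, bit10=1 (all 1) -> maybe
Op 8: query dog -> checks bit4=1, bit11=1 (all 1) -> maybe
Query results in order: maybe maybe

Answer: maybe maybe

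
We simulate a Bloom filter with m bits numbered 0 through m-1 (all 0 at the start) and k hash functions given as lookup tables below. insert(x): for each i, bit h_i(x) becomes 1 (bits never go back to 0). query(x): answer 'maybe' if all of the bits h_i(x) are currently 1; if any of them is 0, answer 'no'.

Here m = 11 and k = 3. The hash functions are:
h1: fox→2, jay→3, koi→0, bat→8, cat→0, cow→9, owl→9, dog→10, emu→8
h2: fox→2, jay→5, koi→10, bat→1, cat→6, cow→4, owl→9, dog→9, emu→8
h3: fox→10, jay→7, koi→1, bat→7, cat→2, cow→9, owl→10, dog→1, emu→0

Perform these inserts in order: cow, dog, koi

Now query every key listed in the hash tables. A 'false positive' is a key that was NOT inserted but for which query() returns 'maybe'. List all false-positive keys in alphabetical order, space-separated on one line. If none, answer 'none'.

Start: bits=00000000000
After insert 'cow': sets bits 4 9 -> bits=00001000010
After insert 'dog': sets bits 1 9 10 -> bits=01001000011
After insert 'koi': sets bits 0 1 10 -> bits=11001000011
Not inserted: bat cat emu fox jay owl — query each against bits=11001000011:
query bat: checks bit1=1, bit7=0, bit8=0 (has a 0) -> no => not a false positive
query cat: checks bit0=1, bit2=0, bit6=0 (has a 0) -> no => not a false positive
query emu: checks bit0=1, bit8=0 (has a 0) -> no => not a false positive
query fox: checks bit2=0, bit10=1 (has a 0) -> no => not a false positive
query jay: checks bit3=0, bit5=0, bit7=0 (has a 0) -> no => not a false positive
query owl: checks bit9=1, bit10=1 (all 1) -> maybe => FALSE POSITIVE
False positives (alphabetical): owl

Answer: owl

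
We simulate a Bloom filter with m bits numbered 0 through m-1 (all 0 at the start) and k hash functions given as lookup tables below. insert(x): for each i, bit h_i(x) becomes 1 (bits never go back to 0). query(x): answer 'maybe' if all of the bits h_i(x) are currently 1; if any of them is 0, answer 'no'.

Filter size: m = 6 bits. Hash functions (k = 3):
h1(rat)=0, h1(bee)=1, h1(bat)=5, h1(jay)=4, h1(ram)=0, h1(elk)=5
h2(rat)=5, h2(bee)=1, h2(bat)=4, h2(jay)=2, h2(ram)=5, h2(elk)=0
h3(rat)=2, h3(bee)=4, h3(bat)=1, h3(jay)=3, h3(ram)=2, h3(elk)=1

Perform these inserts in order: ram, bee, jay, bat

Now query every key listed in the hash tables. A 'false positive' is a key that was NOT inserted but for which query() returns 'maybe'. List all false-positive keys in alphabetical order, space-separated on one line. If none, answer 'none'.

Answer: elk rat

Derivation:
Start: bits=000000
After insert 'ram': sets bits 0 2 5 -> bits=101001
After insert 'bee': sets bits 1 4 -> bits=111011
After insert 'jay': sets bits 2 3 4 -> bits=111111
After insert 'bat': sets bits 1 4 5 -> bits=111111
Not inserted: elk rat — query each against bits=111111:
query elk: checks bit0=1, bit1=1, bit5=1 (all 1) -> maybe => FALSE POSITIVE
query rat: checks bit0=1, bit2=1, bit5=1 (all 1) -> maybe => FALSE POSITIVE
False positives (alphabetical): elk rat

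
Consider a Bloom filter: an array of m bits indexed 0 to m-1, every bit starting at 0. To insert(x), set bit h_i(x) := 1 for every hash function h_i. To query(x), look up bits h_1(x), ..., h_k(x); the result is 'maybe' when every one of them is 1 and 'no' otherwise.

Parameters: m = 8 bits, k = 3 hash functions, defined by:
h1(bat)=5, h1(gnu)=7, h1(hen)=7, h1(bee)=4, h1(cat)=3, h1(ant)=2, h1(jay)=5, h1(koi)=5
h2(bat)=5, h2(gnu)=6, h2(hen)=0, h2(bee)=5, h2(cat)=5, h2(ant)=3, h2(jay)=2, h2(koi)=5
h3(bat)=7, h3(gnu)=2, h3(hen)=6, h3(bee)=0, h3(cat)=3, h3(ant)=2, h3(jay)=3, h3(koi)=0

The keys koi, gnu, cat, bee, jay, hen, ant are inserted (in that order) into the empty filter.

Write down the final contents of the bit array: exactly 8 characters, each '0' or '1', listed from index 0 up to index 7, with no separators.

Answer: 10111111

Derivation:
Start: bits=00000000
After insert 'koi': sets bits 0 5 -> bits=10000100
After insert 'gnu': sets bits 2 6 7 -> bits=10100111
After insert 'cat': sets bits 3 5 -> bits=10110111
After insert 'bee': sets bits 0 4 5 -> bits=10111111
After insert 'jay': sets bits 2 3 5 -> bits=10111111
After insert 'hen': sets bits 0 6 7 -> bits=10111111
After insert 'ant': sets bits 2 3 -> bits=10111111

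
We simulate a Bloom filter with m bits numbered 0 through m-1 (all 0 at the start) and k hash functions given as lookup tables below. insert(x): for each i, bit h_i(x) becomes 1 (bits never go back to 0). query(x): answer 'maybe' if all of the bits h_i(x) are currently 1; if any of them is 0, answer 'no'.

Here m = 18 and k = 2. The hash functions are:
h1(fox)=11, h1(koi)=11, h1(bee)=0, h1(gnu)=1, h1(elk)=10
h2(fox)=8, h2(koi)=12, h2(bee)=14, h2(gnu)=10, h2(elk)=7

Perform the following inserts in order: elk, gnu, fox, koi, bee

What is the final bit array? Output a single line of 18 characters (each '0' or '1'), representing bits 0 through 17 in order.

Start: bits=000000000000000000
After insert 'elk': sets bits 7 10 -> bits=000000010010000000
After insert 'gnu': sets bits 1 10 -> bits=010000010010000000
After insert 'fox': sets bits 8 11 -> bits=010000011011000000
After insert 'koi': sets bits 11 12 -> bits=010000011011100000
After insert 'bee': sets bits 0 14 -> bits=110000011011101000

Answer: 110000011011101000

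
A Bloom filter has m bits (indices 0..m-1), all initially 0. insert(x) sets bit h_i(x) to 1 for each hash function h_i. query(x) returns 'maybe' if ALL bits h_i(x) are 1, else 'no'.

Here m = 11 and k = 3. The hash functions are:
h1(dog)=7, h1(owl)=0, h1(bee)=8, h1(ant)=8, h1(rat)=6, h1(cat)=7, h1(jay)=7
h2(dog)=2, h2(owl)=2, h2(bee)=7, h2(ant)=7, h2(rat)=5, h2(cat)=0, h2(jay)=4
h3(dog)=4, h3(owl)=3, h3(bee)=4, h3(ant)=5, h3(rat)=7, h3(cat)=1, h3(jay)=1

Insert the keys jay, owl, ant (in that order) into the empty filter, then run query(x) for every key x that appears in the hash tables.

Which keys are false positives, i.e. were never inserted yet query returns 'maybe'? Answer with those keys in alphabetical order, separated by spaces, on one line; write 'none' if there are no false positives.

Start: bits=00000000000
After insert 'jay': sets bits 1 4 7 -> bits=01001001000
After insert 'owl': sets bits 0 2 3 -> bits=11111001000
After insert 'ant': sets bits 5 7 8 -> bits=11111101100
Not inserted: bee cat dog rat — query each against bits=11111101100:
query bee: checks bit4=1, bit7=1, bit8=1 (all 1) -> maybe => FALSE POSITIVE
query cat: checks bit0=1, bit1=1, bit7=1 (all 1) -> maybe => FALSE POSITIVE
query dog: checks bit2=1, bit4=1, bit7=1 (all 1) -> maybe => FALSE POSITIVE
query rat: checks bit5=1, bit6=0, bit7=1 (has a 0) -> no => not a false positive
False positives (alphabetical): bee cat dog

Answer: bee cat dog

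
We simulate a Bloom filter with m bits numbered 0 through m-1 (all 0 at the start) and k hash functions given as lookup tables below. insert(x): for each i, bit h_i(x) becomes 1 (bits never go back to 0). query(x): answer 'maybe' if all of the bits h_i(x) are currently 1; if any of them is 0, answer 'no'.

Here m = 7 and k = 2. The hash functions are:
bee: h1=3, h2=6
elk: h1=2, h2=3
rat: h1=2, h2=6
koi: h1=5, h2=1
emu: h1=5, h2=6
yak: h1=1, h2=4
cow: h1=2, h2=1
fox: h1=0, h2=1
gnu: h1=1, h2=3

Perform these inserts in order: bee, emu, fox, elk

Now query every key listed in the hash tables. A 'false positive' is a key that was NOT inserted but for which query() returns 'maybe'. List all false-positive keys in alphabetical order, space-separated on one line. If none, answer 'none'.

Answer: cow gnu koi rat

Derivation:
Start: bits=0000000
After insert 'bee': sets bits 3 6 -> bits=0001001
After insert 'emu': sets bits 5 6 -> bits=0001011
After insert 'fox': sets bits 0 1 -> bits=1101011
After insert 'elk': sets bits 2 3 -> bits=1111011
Not inserted: cow gnu koi rat yak — query each against bits=1111011:
query cow: checks bit1=1, bit2=1 (all 1) -> maybe => FALSE POSITIVE
query gnu: checks bit1=1, bit3=1 (all 1) -> maybe => FALSE POSITIVE
query koi: checks bit1=1, bit5=1 (all 1) -> maybe => FALSE POSITIVE
query rat: checks bit2=1, bit6=1 (all 1) -> maybe => FALSE POSITIVE
query yak: checks bit1=1, bit4=0 (has a 0) -> no => not a false positive
False positives (alphabetical): cow gnu koi rat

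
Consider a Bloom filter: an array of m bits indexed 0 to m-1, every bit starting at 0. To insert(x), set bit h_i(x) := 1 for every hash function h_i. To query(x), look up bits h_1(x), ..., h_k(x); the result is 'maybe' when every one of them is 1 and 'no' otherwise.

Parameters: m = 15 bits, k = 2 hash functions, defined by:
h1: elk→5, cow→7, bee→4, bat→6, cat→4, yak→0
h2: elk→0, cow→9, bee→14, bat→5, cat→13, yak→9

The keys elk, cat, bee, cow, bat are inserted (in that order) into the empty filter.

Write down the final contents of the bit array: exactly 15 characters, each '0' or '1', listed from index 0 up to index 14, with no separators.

Answer: 100011110100011

Derivation:
Start: bits=000000000000000
After insert 'elk': sets bits 0 5 -> bits=100001000000000
After insert 'cat': sets bits 4 13 -> bits=100011000000010
After insert 'bee': sets bits 4 14 -> bits=100011000000011
After insert 'cow': sets bits 7 9 -> bits=100011010100011
After insert 'bat': sets bits 5 6 -> bits=100011110100011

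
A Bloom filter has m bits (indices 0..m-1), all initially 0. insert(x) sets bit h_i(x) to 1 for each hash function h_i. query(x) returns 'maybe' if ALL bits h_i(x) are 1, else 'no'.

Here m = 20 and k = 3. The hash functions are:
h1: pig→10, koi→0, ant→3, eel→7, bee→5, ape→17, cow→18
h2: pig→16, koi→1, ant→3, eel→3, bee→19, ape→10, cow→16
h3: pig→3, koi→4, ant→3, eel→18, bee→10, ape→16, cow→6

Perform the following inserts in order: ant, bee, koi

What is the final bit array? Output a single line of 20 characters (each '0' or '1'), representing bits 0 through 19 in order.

Answer: 11011100001000000001

Derivation:
Start: bits=00000000000000000000
After insert 'ant': sets bits 3 -> bits=00010000000000000000
After insert 'bee': sets bits 5 10 19 -> bits=00010100001000000001
After insert 'koi': sets bits 0 1 4 -> bits=11011100001000000001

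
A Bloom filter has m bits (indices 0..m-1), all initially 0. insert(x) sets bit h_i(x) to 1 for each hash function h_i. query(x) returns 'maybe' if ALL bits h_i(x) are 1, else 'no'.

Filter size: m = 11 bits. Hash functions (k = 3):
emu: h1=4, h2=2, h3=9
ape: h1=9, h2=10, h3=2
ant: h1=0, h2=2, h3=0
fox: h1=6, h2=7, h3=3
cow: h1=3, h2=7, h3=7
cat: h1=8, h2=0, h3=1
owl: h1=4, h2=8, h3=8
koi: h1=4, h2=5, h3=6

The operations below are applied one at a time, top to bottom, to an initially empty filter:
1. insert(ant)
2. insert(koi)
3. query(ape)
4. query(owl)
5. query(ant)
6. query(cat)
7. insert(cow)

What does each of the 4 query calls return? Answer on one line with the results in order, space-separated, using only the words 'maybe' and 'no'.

Answer: no no maybe no

Derivation:
Start: bits=00000000000
Op 1: insert ant -> sets bits 0 2 -> bits=10100000000
Op 2: insert koi -> sets bits 4 5 6 -> bits=10101110000
Op 3: query ape -> checks bit2=1, bit9=0, bit10=0 (has a 0) -> no
Op 4: query owl -> checks bit4=1, bit8=0 (has a 0) -> no
Op 5: query ant -> checks bit0=1, bit2=1 (all 1) -> maybe
Op 6: query cat -> checks bit0=1, bit1=0, bit8=0 (has a 0) -> no
Op 7: insert cow -> sets bits 3 7 -> bits=10111111000
Query results in order: no no maybe no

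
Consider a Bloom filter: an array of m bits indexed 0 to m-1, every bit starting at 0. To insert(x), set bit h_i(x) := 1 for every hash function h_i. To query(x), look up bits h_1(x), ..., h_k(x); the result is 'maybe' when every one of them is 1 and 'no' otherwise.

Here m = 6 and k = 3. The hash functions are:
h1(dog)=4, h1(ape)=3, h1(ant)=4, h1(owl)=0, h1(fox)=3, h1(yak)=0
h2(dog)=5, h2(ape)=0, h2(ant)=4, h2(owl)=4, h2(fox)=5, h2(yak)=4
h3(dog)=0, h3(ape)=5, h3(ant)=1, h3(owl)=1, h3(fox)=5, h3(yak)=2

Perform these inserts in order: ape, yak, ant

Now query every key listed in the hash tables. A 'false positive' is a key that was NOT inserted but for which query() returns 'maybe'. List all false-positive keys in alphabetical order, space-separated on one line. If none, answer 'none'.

Start: bits=000000
After insert 'ape': sets bits 0 3 5 -> bits=100101
After insert 'yak': sets bits 0 2 4 -> bits=101111
After insert 'ant': sets bits 1 4 -> bits=111111
Not inserted: dog fox owl — query each against bits=111111:
query dog: checks bit0=1, bit4=1, bit5=1 (all 1) -> maybe => FALSE POSITIVE
query fox: checks bit3=1, bit5=1 (all 1) -> maybe => FALSE POSITIVE
query owl: checks bit0=1, bit1=1, bit4=1 (all 1) -> maybe => FALSE POSITIVE
False positives (alphabetical): dog fox owl

Answer: dog fox owl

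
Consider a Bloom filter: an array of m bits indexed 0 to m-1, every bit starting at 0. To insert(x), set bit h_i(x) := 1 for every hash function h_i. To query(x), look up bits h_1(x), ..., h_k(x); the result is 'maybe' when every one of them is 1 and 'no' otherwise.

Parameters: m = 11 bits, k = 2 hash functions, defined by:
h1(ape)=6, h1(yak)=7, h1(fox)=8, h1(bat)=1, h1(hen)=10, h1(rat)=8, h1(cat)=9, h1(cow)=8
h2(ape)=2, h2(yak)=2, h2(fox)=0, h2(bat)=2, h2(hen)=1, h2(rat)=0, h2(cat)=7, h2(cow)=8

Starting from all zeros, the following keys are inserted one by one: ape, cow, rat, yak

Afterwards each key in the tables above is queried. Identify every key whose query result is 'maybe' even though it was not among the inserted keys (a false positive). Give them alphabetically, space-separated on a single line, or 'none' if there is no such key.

Answer: fox

Derivation:
Start: bits=00000000000
After insert 'ape': sets bits 2 6 -> bits=00100010000
After insert 'cow': sets bits 8 -> bits=00100010100
After insert 'rat': sets bits 0 8 -> bits=10100010100
After insert 'yak': sets bits 2 7 -> bits=10100011100
Not inserted: bat cat fox hen — query each against bits=10100011100:
query bat: checks bit1=0, bit2=1 (has a 0) -> no => not a false positive
query cat: checks bit7=1, bit9=0 (has a 0) -> no => not a false positive
query fox: checks bit0=1, bit8=1 (all 1) -> maybe => FALSE POSITIVE
query hen: checks bit1=0, bit10=0 (has a 0) -> no => not a false positive
False positives (alphabetical): fox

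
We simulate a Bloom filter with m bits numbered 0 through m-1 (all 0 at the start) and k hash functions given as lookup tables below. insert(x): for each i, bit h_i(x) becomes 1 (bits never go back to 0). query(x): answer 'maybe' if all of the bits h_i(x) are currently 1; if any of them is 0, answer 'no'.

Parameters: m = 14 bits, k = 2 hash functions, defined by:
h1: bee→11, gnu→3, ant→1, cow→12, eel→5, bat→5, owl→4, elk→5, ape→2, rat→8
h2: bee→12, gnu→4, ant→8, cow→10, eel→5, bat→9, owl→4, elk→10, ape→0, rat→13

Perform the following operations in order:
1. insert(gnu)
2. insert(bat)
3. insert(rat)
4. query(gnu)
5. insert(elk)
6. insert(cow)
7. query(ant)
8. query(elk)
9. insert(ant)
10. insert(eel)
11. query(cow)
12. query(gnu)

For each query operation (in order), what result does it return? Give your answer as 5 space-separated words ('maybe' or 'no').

Answer: maybe no maybe maybe maybe

Derivation:
Start: bits=00000000000000
Op 1: insert gnu -> sets bits 3 4 -> bits=00011000000000
Op 2: insert bat -> sets bits 5 9 -> bits=00011100010000
Op 3: insert rat -> sets bits 8 13 -> bits=00011100110001
Op 4: query gnu -> checks bit3=1, bit4=1 (all 1) -> maybe
Op 5: insert elk -> sets bits 5 10 -> bits=00011100111001
Op 6: insert cow -> sets bits 10 12 -> bits=00011100111011
Op 7: query ant -> checks bit1=0, bit8=1 (has a 0) -> no
Op 8: query elk -> checks bit5=1, bit10=1 (all 1) -> maybe
Op 9: insert ant -> sets bits 1 8 -> bits=01011100111011
Op 10: insert eel -> sets bits 5 -> bits=01011100111011
Op 11: query cow -> checks bit10=1, bit12=1 (all 1) -> maybe
Op 12: query gnu -> checks bit3=1, bit4=1 (all 1) -> maybe
Query results in order: maybe no maybe maybe maybe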